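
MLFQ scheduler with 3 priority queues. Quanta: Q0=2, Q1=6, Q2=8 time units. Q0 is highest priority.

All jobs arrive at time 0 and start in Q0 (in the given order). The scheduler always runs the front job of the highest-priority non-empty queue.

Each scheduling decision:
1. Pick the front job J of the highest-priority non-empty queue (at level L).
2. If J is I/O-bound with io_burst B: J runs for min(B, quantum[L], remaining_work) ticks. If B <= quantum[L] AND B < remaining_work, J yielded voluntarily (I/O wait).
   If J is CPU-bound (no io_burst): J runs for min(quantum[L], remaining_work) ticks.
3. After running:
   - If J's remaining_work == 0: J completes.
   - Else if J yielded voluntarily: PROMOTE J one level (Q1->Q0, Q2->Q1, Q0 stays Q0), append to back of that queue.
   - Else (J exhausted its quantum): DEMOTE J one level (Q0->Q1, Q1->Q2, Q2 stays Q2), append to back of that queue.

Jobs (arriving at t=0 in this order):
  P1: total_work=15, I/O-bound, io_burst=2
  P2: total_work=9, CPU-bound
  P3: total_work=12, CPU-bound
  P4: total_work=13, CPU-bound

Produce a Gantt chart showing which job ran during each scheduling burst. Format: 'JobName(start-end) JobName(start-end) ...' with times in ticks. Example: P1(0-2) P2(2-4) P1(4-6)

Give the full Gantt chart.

Answer: P1(0-2) P2(2-4) P3(4-6) P4(6-8) P1(8-10) P1(10-12) P1(12-14) P1(14-16) P1(16-18) P1(18-20) P1(20-21) P2(21-27) P3(27-33) P4(33-39) P2(39-40) P3(40-44) P4(44-49)

Derivation:
t=0-2: P1@Q0 runs 2, rem=13, I/O yield, promote→Q0. Q0=[P2,P3,P4,P1] Q1=[] Q2=[]
t=2-4: P2@Q0 runs 2, rem=7, quantum used, demote→Q1. Q0=[P3,P4,P1] Q1=[P2] Q2=[]
t=4-6: P3@Q0 runs 2, rem=10, quantum used, demote→Q1. Q0=[P4,P1] Q1=[P2,P3] Q2=[]
t=6-8: P4@Q0 runs 2, rem=11, quantum used, demote→Q1. Q0=[P1] Q1=[P2,P3,P4] Q2=[]
t=8-10: P1@Q0 runs 2, rem=11, I/O yield, promote→Q0. Q0=[P1] Q1=[P2,P3,P4] Q2=[]
t=10-12: P1@Q0 runs 2, rem=9, I/O yield, promote→Q0. Q0=[P1] Q1=[P2,P3,P4] Q2=[]
t=12-14: P1@Q0 runs 2, rem=7, I/O yield, promote→Q0. Q0=[P1] Q1=[P2,P3,P4] Q2=[]
t=14-16: P1@Q0 runs 2, rem=5, I/O yield, promote→Q0. Q0=[P1] Q1=[P2,P3,P4] Q2=[]
t=16-18: P1@Q0 runs 2, rem=3, I/O yield, promote→Q0. Q0=[P1] Q1=[P2,P3,P4] Q2=[]
t=18-20: P1@Q0 runs 2, rem=1, I/O yield, promote→Q0. Q0=[P1] Q1=[P2,P3,P4] Q2=[]
t=20-21: P1@Q0 runs 1, rem=0, completes. Q0=[] Q1=[P2,P3,P4] Q2=[]
t=21-27: P2@Q1 runs 6, rem=1, quantum used, demote→Q2. Q0=[] Q1=[P3,P4] Q2=[P2]
t=27-33: P3@Q1 runs 6, rem=4, quantum used, demote→Q2. Q0=[] Q1=[P4] Q2=[P2,P3]
t=33-39: P4@Q1 runs 6, rem=5, quantum used, demote→Q2. Q0=[] Q1=[] Q2=[P2,P3,P4]
t=39-40: P2@Q2 runs 1, rem=0, completes. Q0=[] Q1=[] Q2=[P3,P4]
t=40-44: P3@Q2 runs 4, rem=0, completes. Q0=[] Q1=[] Q2=[P4]
t=44-49: P4@Q2 runs 5, rem=0, completes. Q0=[] Q1=[] Q2=[]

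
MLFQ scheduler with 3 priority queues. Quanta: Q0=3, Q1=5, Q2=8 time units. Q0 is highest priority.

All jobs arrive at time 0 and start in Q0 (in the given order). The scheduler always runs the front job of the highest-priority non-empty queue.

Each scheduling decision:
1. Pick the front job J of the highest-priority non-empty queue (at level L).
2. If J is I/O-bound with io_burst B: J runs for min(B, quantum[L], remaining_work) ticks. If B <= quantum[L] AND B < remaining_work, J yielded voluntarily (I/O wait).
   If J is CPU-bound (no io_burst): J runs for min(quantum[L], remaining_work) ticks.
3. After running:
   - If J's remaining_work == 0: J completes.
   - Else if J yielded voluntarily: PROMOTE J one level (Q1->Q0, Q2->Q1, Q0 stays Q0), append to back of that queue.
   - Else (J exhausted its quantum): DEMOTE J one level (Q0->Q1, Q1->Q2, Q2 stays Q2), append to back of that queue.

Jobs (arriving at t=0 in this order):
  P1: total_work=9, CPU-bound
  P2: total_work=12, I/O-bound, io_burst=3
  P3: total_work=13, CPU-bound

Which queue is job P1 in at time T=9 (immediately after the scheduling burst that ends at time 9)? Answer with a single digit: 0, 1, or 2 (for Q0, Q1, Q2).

Answer: 1

Derivation:
t=0-3: P1@Q0 runs 3, rem=6, quantum used, demote→Q1. Q0=[P2,P3] Q1=[P1] Q2=[]
t=3-6: P2@Q0 runs 3, rem=9, I/O yield, promote→Q0. Q0=[P3,P2] Q1=[P1] Q2=[]
t=6-9: P3@Q0 runs 3, rem=10, quantum used, demote→Q1. Q0=[P2] Q1=[P1,P3] Q2=[]
t=9-12: P2@Q0 runs 3, rem=6, I/O yield, promote→Q0. Q0=[P2] Q1=[P1,P3] Q2=[]
t=12-15: P2@Q0 runs 3, rem=3, I/O yield, promote→Q0. Q0=[P2] Q1=[P1,P3] Q2=[]
t=15-18: P2@Q0 runs 3, rem=0, completes. Q0=[] Q1=[P1,P3] Q2=[]
t=18-23: P1@Q1 runs 5, rem=1, quantum used, demote→Q2. Q0=[] Q1=[P3] Q2=[P1]
t=23-28: P3@Q1 runs 5, rem=5, quantum used, demote→Q2. Q0=[] Q1=[] Q2=[P1,P3]
t=28-29: P1@Q2 runs 1, rem=0, completes. Q0=[] Q1=[] Q2=[P3]
t=29-34: P3@Q2 runs 5, rem=0, completes. Q0=[] Q1=[] Q2=[]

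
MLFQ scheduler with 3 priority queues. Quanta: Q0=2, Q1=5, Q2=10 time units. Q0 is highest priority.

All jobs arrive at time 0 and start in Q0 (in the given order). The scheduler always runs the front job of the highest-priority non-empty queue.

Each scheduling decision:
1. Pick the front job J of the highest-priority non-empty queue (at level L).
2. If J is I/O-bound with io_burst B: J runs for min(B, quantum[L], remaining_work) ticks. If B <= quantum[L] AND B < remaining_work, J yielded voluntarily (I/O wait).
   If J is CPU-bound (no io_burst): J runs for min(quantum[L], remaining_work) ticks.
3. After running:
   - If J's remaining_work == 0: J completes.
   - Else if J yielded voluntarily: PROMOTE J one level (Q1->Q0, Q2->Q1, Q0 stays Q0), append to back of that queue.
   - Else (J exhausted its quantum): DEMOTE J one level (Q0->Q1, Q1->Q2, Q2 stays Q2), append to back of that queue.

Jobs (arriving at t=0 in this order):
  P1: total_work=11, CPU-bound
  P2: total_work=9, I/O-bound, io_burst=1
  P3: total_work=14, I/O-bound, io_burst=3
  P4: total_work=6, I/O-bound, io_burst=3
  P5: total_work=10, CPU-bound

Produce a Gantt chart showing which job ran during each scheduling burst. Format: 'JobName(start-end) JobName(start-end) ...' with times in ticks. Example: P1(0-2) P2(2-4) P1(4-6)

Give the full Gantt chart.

Answer: P1(0-2) P2(2-3) P3(3-5) P4(5-7) P5(7-9) P2(9-10) P2(10-11) P2(11-12) P2(12-13) P2(13-14) P2(14-15) P2(15-16) P2(16-17) P1(17-22) P3(22-25) P3(25-27) P4(27-30) P4(30-31) P5(31-36) P3(36-39) P3(39-41) P3(41-43) P1(43-47) P5(47-50)

Derivation:
t=0-2: P1@Q0 runs 2, rem=9, quantum used, demote→Q1. Q0=[P2,P3,P4,P5] Q1=[P1] Q2=[]
t=2-3: P2@Q0 runs 1, rem=8, I/O yield, promote→Q0. Q0=[P3,P4,P5,P2] Q1=[P1] Q2=[]
t=3-5: P3@Q0 runs 2, rem=12, quantum used, demote→Q1. Q0=[P4,P5,P2] Q1=[P1,P3] Q2=[]
t=5-7: P4@Q0 runs 2, rem=4, quantum used, demote→Q1. Q0=[P5,P2] Q1=[P1,P3,P4] Q2=[]
t=7-9: P5@Q0 runs 2, rem=8, quantum used, demote→Q1. Q0=[P2] Q1=[P1,P3,P4,P5] Q2=[]
t=9-10: P2@Q0 runs 1, rem=7, I/O yield, promote→Q0. Q0=[P2] Q1=[P1,P3,P4,P5] Q2=[]
t=10-11: P2@Q0 runs 1, rem=6, I/O yield, promote→Q0. Q0=[P2] Q1=[P1,P3,P4,P5] Q2=[]
t=11-12: P2@Q0 runs 1, rem=5, I/O yield, promote→Q0. Q0=[P2] Q1=[P1,P3,P4,P5] Q2=[]
t=12-13: P2@Q0 runs 1, rem=4, I/O yield, promote→Q0. Q0=[P2] Q1=[P1,P3,P4,P5] Q2=[]
t=13-14: P2@Q0 runs 1, rem=3, I/O yield, promote→Q0. Q0=[P2] Q1=[P1,P3,P4,P5] Q2=[]
t=14-15: P2@Q0 runs 1, rem=2, I/O yield, promote→Q0. Q0=[P2] Q1=[P1,P3,P4,P5] Q2=[]
t=15-16: P2@Q0 runs 1, rem=1, I/O yield, promote→Q0. Q0=[P2] Q1=[P1,P3,P4,P5] Q2=[]
t=16-17: P2@Q0 runs 1, rem=0, completes. Q0=[] Q1=[P1,P3,P4,P5] Q2=[]
t=17-22: P1@Q1 runs 5, rem=4, quantum used, demote→Q2. Q0=[] Q1=[P3,P4,P5] Q2=[P1]
t=22-25: P3@Q1 runs 3, rem=9, I/O yield, promote→Q0. Q0=[P3] Q1=[P4,P5] Q2=[P1]
t=25-27: P3@Q0 runs 2, rem=7, quantum used, demote→Q1. Q0=[] Q1=[P4,P5,P3] Q2=[P1]
t=27-30: P4@Q1 runs 3, rem=1, I/O yield, promote→Q0. Q0=[P4] Q1=[P5,P3] Q2=[P1]
t=30-31: P4@Q0 runs 1, rem=0, completes. Q0=[] Q1=[P5,P3] Q2=[P1]
t=31-36: P5@Q1 runs 5, rem=3, quantum used, demote→Q2. Q0=[] Q1=[P3] Q2=[P1,P5]
t=36-39: P3@Q1 runs 3, rem=4, I/O yield, promote→Q0. Q0=[P3] Q1=[] Q2=[P1,P5]
t=39-41: P3@Q0 runs 2, rem=2, quantum used, demote→Q1. Q0=[] Q1=[P3] Q2=[P1,P5]
t=41-43: P3@Q1 runs 2, rem=0, completes. Q0=[] Q1=[] Q2=[P1,P5]
t=43-47: P1@Q2 runs 4, rem=0, completes. Q0=[] Q1=[] Q2=[P5]
t=47-50: P5@Q2 runs 3, rem=0, completes. Q0=[] Q1=[] Q2=[]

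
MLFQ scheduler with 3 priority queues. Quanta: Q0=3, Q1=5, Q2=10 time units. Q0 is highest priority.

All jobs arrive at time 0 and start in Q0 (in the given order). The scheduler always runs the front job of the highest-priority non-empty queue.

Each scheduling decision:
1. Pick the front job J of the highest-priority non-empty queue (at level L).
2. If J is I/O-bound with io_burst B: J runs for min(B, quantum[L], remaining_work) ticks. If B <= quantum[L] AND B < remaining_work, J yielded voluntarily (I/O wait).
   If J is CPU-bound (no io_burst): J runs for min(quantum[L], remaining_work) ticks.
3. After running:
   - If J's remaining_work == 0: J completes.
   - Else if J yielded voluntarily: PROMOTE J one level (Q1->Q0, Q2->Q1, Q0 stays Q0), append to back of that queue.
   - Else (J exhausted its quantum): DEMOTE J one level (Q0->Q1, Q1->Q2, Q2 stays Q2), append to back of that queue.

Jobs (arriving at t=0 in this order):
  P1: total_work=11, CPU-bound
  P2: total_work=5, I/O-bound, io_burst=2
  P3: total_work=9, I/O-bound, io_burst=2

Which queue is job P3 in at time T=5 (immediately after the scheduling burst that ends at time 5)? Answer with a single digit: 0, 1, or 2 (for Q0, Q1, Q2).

t=0-3: P1@Q0 runs 3, rem=8, quantum used, demote→Q1. Q0=[P2,P3] Q1=[P1] Q2=[]
t=3-5: P2@Q0 runs 2, rem=3, I/O yield, promote→Q0. Q0=[P3,P2] Q1=[P1] Q2=[]
t=5-7: P3@Q0 runs 2, rem=7, I/O yield, promote→Q0. Q0=[P2,P3] Q1=[P1] Q2=[]
t=7-9: P2@Q0 runs 2, rem=1, I/O yield, promote→Q0. Q0=[P3,P2] Q1=[P1] Q2=[]
t=9-11: P3@Q0 runs 2, rem=5, I/O yield, promote→Q0. Q0=[P2,P3] Q1=[P1] Q2=[]
t=11-12: P2@Q0 runs 1, rem=0, completes. Q0=[P3] Q1=[P1] Q2=[]
t=12-14: P3@Q0 runs 2, rem=3, I/O yield, promote→Q0. Q0=[P3] Q1=[P1] Q2=[]
t=14-16: P3@Q0 runs 2, rem=1, I/O yield, promote→Q0. Q0=[P3] Q1=[P1] Q2=[]
t=16-17: P3@Q0 runs 1, rem=0, completes. Q0=[] Q1=[P1] Q2=[]
t=17-22: P1@Q1 runs 5, rem=3, quantum used, demote→Q2. Q0=[] Q1=[] Q2=[P1]
t=22-25: P1@Q2 runs 3, rem=0, completes. Q0=[] Q1=[] Q2=[]

Answer: 0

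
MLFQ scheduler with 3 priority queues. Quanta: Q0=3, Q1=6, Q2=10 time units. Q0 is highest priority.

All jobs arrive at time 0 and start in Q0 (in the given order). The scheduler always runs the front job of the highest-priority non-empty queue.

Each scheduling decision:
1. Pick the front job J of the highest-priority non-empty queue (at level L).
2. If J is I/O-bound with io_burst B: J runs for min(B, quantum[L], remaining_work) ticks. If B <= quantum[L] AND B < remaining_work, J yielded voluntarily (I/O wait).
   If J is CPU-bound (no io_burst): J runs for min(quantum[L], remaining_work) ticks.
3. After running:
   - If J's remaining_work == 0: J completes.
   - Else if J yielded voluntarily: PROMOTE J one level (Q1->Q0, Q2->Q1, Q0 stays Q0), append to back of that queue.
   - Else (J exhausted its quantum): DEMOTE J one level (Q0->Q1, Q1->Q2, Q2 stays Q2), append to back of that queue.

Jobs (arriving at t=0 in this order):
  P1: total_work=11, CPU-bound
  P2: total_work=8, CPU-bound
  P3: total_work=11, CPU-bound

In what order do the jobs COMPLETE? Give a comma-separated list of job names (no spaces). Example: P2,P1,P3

Answer: P2,P1,P3

Derivation:
t=0-3: P1@Q0 runs 3, rem=8, quantum used, demote→Q1. Q0=[P2,P3] Q1=[P1] Q2=[]
t=3-6: P2@Q0 runs 3, rem=5, quantum used, demote→Q1. Q0=[P3] Q1=[P1,P2] Q2=[]
t=6-9: P3@Q0 runs 3, rem=8, quantum used, demote→Q1. Q0=[] Q1=[P1,P2,P3] Q2=[]
t=9-15: P1@Q1 runs 6, rem=2, quantum used, demote→Q2. Q0=[] Q1=[P2,P3] Q2=[P1]
t=15-20: P2@Q1 runs 5, rem=0, completes. Q0=[] Q1=[P3] Q2=[P1]
t=20-26: P3@Q1 runs 6, rem=2, quantum used, demote→Q2. Q0=[] Q1=[] Q2=[P1,P3]
t=26-28: P1@Q2 runs 2, rem=0, completes. Q0=[] Q1=[] Q2=[P3]
t=28-30: P3@Q2 runs 2, rem=0, completes. Q0=[] Q1=[] Q2=[]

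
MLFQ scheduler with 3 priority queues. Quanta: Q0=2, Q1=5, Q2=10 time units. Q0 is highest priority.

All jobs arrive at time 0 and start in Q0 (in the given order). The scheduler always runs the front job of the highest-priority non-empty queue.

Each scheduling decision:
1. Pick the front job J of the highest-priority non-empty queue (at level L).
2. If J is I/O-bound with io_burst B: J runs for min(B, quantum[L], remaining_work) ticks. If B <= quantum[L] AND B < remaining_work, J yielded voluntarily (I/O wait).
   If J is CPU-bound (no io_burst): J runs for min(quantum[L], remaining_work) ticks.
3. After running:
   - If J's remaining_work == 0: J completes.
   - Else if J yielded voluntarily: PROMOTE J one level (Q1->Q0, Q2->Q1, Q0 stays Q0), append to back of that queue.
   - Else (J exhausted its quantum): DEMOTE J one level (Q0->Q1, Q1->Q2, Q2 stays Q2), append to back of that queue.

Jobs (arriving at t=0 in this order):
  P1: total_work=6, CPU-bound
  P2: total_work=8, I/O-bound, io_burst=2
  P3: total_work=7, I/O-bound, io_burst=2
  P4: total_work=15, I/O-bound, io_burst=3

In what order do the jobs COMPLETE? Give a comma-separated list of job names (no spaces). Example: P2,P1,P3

Answer: P2,P3,P1,P4

Derivation:
t=0-2: P1@Q0 runs 2, rem=4, quantum used, demote→Q1. Q0=[P2,P3,P4] Q1=[P1] Q2=[]
t=2-4: P2@Q0 runs 2, rem=6, I/O yield, promote→Q0. Q0=[P3,P4,P2] Q1=[P1] Q2=[]
t=4-6: P3@Q0 runs 2, rem=5, I/O yield, promote→Q0. Q0=[P4,P2,P3] Q1=[P1] Q2=[]
t=6-8: P4@Q0 runs 2, rem=13, quantum used, demote→Q1. Q0=[P2,P3] Q1=[P1,P4] Q2=[]
t=8-10: P2@Q0 runs 2, rem=4, I/O yield, promote→Q0. Q0=[P3,P2] Q1=[P1,P4] Q2=[]
t=10-12: P3@Q0 runs 2, rem=3, I/O yield, promote→Q0. Q0=[P2,P3] Q1=[P1,P4] Q2=[]
t=12-14: P2@Q0 runs 2, rem=2, I/O yield, promote→Q0. Q0=[P3,P2] Q1=[P1,P4] Q2=[]
t=14-16: P3@Q0 runs 2, rem=1, I/O yield, promote→Q0. Q0=[P2,P3] Q1=[P1,P4] Q2=[]
t=16-18: P2@Q0 runs 2, rem=0, completes. Q0=[P3] Q1=[P1,P4] Q2=[]
t=18-19: P3@Q0 runs 1, rem=0, completes. Q0=[] Q1=[P1,P4] Q2=[]
t=19-23: P1@Q1 runs 4, rem=0, completes. Q0=[] Q1=[P4] Q2=[]
t=23-26: P4@Q1 runs 3, rem=10, I/O yield, promote→Q0. Q0=[P4] Q1=[] Q2=[]
t=26-28: P4@Q0 runs 2, rem=8, quantum used, demote→Q1. Q0=[] Q1=[P4] Q2=[]
t=28-31: P4@Q1 runs 3, rem=5, I/O yield, promote→Q0. Q0=[P4] Q1=[] Q2=[]
t=31-33: P4@Q0 runs 2, rem=3, quantum used, demote→Q1. Q0=[] Q1=[P4] Q2=[]
t=33-36: P4@Q1 runs 3, rem=0, completes. Q0=[] Q1=[] Q2=[]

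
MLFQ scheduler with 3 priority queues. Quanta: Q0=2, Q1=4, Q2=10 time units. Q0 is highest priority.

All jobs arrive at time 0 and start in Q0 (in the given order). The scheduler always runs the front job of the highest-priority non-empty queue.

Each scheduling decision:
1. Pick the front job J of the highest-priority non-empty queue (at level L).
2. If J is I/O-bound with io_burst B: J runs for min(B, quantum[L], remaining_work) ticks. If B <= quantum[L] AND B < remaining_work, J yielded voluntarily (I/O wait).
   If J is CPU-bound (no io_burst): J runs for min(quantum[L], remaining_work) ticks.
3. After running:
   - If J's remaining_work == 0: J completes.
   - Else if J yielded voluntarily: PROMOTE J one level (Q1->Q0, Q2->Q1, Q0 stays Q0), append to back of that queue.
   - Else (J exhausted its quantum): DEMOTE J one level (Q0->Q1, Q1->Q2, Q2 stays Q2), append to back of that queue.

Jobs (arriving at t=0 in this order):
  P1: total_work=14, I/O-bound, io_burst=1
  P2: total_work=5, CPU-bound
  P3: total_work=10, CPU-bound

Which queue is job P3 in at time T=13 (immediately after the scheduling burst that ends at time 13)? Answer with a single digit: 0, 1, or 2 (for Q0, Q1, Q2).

Answer: 1

Derivation:
t=0-1: P1@Q0 runs 1, rem=13, I/O yield, promote→Q0. Q0=[P2,P3,P1] Q1=[] Q2=[]
t=1-3: P2@Q0 runs 2, rem=3, quantum used, demote→Q1. Q0=[P3,P1] Q1=[P2] Q2=[]
t=3-5: P3@Q0 runs 2, rem=8, quantum used, demote→Q1. Q0=[P1] Q1=[P2,P3] Q2=[]
t=5-6: P1@Q0 runs 1, rem=12, I/O yield, promote→Q0. Q0=[P1] Q1=[P2,P3] Q2=[]
t=6-7: P1@Q0 runs 1, rem=11, I/O yield, promote→Q0. Q0=[P1] Q1=[P2,P3] Q2=[]
t=7-8: P1@Q0 runs 1, rem=10, I/O yield, promote→Q0. Q0=[P1] Q1=[P2,P3] Q2=[]
t=8-9: P1@Q0 runs 1, rem=9, I/O yield, promote→Q0. Q0=[P1] Q1=[P2,P3] Q2=[]
t=9-10: P1@Q0 runs 1, rem=8, I/O yield, promote→Q0. Q0=[P1] Q1=[P2,P3] Q2=[]
t=10-11: P1@Q0 runs 1, rem=7, I/O yield, promote→Q0. Q0=[P1] Q1=[P2,P3] Q2=[]
t=11-12: P1@Q0 runs 1, rem=6, I/O yield, promote→Q0. Q0=[P1] Q1=[P2,P3] Q2=[]
t=12-13: P1@Q0 runs 1, rem=5, I/O yield, promote→Q0. Q0=[P1] Q1=[P2,P3] Q2=[]
t=13-14: P1@Q0 runs 1, rem=4, I/O yield, promote→Q0. Q0=[P1] Q1=[P2,P3] Q2=[]
t=14-15: P1@Q0 runs 1, rem=3, I/O yield, promote→Q0. Q0=[P1] Q1=[P2,P3] Q2=[]
t=15-16: P1@Q0 runs 1, rem=2, I/O yield, promote→Q0. Q0=[P1] Q1=[P2,P3] Q2=[]
t=16-17: P1@Q0 runs 1, rem=1, I/O yield, promote→Q0. Q0=[P1] Q1=[P2,P3] Q2=[]
t=17-18: P1@Q0 runs 1, rem=0, completes. Q0=[] Q1=[P2,P3] Q2=[]
t=18-21: P2@Q1 runs 3, rem=0, completes. Q0=[] Q1=[P3] Q2=[]
t=21-25: P3@Q1 runs 4, rem=4, quantum used, demote→Q2. Q0=[] Q1=[] Q2=[P3]
t=25-29: P3@Q2 runs 4, rem=0, completes. Q0=[] Q1=[] Q2=[]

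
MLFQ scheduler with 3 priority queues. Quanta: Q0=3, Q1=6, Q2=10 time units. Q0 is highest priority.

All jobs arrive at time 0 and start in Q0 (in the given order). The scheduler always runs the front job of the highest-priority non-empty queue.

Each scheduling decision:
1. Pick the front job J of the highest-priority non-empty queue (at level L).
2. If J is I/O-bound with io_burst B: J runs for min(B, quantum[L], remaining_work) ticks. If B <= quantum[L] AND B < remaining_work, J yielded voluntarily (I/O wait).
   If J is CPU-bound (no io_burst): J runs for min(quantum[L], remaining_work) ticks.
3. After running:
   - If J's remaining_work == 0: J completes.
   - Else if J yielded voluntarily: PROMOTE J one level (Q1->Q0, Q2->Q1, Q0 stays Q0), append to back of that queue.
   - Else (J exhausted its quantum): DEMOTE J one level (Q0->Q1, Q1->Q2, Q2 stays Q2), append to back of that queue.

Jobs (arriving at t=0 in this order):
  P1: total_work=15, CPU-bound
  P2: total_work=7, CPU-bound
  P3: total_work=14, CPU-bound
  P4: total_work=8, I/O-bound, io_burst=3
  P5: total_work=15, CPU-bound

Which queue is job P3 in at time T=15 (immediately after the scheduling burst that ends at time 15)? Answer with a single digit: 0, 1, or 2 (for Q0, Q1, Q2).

t=0-3: P1@Q0 runs 3, rem=12, quantum used, demote→Q1. Q0=[P2,P3,P4,P5] Q1=[P1] Q2=[]
t=3-6: P2@Q0 runs 3, rem=4, quantum used, demote→Q1. Q0=[P3,P4,P5] Q1=[P1,P2] Q2=[]
t=6-9: P3@Q0 runs 3, rem=11, quantum used, demote→Q1. Q0=[P4,P5] Q1=[P1,P2,P3] Q2=[]
t=9-12: P4@Q0 runs 3, rem=5, I/O yield, promote→Q0. Q0=[P5,P4] Q1=[P1,P2,P3] Q2=[]
t=12-15: P5@Q0 runs 3, rem=12, quantum used, demote→Q1. Q0=[P4] Q1=[P1,P2,P3,P5] Q2=[]
t=15-18: P4@Q0 runs 3, rem=2, I/O yield, promote→Q0. Q0=[P4] Q1=[P1,P2,P3,P5] Q2=[]
t=18-20: P4@Q0 runs 2, rem=0, completes. Q0=[] Q1=[P1,P2,P3,P5] Q2=[]
t=20-26: P1@Q1 runs 6, rem=6, quantum used, demote→Q2. Q0=[] Q1=[P2,P3,P5] Q2=[P1]
t=26-30: P2@Q1 runs 4, rem=0, completes. Q0=[] Q1=[P3,P5] Q2=[P1]
t=30-36: P3@Q1 runs 6, rem=5, quantum used, demote→Q2. Q0=[] Q1=[P5] Q2=[P1,P3]
t=36-42: P5@Q1 runs 6, rem=6, quantum used, demote→Q2. Q0=[] Q1=[] Q2=[P1,P3,P5]
t=42-48: P1@Q2 runs 6, rem=0, completes. Q0=[] Q1=[] Q2=[P3,P5]
t=48-53: P3@Q2 runs 5, rem=0, completes. Q0=[] Q1=[] Q2=[P5]
t=53-59: P5@Q2 runs 6, rem=0, completes. Q0=[] Q1=[] Q2=[]

Answer: 1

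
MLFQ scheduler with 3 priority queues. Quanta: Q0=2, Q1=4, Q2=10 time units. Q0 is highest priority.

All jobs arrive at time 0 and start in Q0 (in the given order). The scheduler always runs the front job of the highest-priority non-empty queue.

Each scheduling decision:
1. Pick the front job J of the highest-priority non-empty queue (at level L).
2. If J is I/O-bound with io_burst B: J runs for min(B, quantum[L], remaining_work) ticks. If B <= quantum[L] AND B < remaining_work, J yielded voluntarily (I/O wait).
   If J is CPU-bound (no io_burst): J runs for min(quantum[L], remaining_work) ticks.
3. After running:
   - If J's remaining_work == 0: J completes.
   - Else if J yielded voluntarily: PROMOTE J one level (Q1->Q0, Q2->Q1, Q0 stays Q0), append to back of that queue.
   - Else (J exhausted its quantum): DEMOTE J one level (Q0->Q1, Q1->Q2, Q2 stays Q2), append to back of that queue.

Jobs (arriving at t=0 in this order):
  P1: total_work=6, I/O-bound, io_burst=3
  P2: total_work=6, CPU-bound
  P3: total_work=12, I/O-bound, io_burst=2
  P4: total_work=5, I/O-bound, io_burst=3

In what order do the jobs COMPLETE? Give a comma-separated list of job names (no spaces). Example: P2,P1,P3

Answer: P3,P1,P2,P4

Derivation:
t=0-2: P1@Q0 runs 2, rem=4, quantum used, demote→Q1. Q0=[P2,P3,P4] Q1=[P1] Q2=[]
t=2-4: P2@Q0 runs 2, rem=4, quantum used, demote→Q1. Q0=[P3,P4] Q1=[P1,P2] Q2=[]
t=4-6: P3@Q0 runs 2, rem=10, I/O yield, promote→Q0. Q0=[P4,P3] Q1=[P1,P2] Q2=[]
t=6-8: P4@Q0 runs 2, rem=3, quantum used, demote→Q1. Q0=[P3] Q1=[P1,P2,P4] Q2=[]
t=8-10: P3@Q0 runs 2, rem=8, I/O yield, promote→Q0. Q0=[P3] Q1=[P1,P2,P4] Q2=[]
t=10-12: P3@Q0 runs 2, rem=6, I/O yield, promote→Q0. Q0=[P3] Q1=[P1,P2,P4] Q2=[]
t=12-14: P3@Q0 runs 2, rem=4, I/O yield, promote→Q0. Q0=[P3] Q1=[P1,P2,P4] Q2=[]
t=14-16: P3@Q0 runs 2, rem=2, I/O yield, promote→Q0. Q0=[P3] Q1=[P1,P2,P4] Q2=[]
t=16-18: P3@Q0 runs 2, rem=0, completes. Q0=[] Q1=[P1,P2,P4] Q2=[]
t=18-21: P1@Q1 runs 3, rem=1, I/O yield, promote→Q0. Q0=[P1] Q1=[P2,P4] Q2=[]
t=21-22: P1@Q0 runs 1, rem=0, completes. Q0=[] Q1=[P2,P4] Q2=[]
t=22-26: P2@Q1 runs 4, rem=0, completes. Q0=[] Q1=[P4] Q2=[]
t=26-29: P4@Q1 runs 3, rem=0, completes. Q0=[] Q1=[] Q2=[]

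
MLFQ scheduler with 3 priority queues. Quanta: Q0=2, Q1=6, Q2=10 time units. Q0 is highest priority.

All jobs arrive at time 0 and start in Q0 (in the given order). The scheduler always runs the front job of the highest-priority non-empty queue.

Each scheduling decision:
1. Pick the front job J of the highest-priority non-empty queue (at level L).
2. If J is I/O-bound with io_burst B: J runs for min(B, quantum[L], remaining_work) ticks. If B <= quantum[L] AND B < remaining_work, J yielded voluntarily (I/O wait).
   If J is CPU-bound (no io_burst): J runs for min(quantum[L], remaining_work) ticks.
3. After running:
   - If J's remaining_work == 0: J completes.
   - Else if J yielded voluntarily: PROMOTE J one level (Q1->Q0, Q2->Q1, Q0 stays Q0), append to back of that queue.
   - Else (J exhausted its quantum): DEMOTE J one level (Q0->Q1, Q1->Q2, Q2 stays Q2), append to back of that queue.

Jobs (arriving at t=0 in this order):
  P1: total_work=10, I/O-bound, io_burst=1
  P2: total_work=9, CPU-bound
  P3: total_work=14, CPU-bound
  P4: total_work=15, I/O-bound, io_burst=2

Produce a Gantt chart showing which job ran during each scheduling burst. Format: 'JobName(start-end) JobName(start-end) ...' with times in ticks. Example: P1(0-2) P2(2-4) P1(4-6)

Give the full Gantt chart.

Answer: P1(0-1) P2(1-3) P3(3-5) P4(5-7) P1(7-8) P4(8-10) P1(10-11) P4(11-13) P1(13-14) P4(14-16) P1(16-17) P4(17-19) P1(19-20) P4(20-22) P1(22-23) P4(23-25) P1(25-26) P4(26-27) P1(27-28) P1(28-29) P2(29-35) P3(35-41) P2(41-42) P3(42-48)

Derivation:
t=0-1: P1@Q0 runs 1, rem=9, I/O yield, promote→Q0. Q0=[P2,P3,P4,P1] Q1=[] Q2=[]
t=1-3: P2@Q0 runs 2, rem=7, quantum used, demote→Q1. Q0=[P3,P4,P1] Q1=[P2] Q2=[]
t=3-5: P3@Q0 runs 2, rem=12, quantum used, demote→Q1. Q0=[P4,P1] Q1=[P2,P3] Q2=[]
t=5-7: P4@Q0 runs 2, rem=13, I/O yield, promote→Q0. Q0=[P1,P4] Q1=[P2,P3] Q2=[]
t=7-8: P1@Q0 runs 1, rem=8, I/O yield, promote→Q0. Q0=[P4,P1] Q1=[P2,P3] Q2=[]
t=8-10: P4@Q0 runs 2, rem=11, I/O yield, promote→Q0. Q0=[P1,P4] Q1=[P2,P3] Q2=[]
t=10-11: P1@Q0 runs 1, rem=7, I/O yield, promote→Q0. Q0=[P4,P1] Q1=[P2,P3] Q2=[]
t=11-13: P4@Q0 runs 2, rem=9, I/O yield, promote→Q0. Q0=[P1,P4] Q1=[P2,P3] Q2=[]
t=13-14: P1@Q0 runs 1, rem=6, I/O yield, promote→Q0. Q0=[P4,P1] Q1=[P2,P3] Q2=[]
t=14-16: P4@Q0 runs 2, rem=7, I/O yield, promote→Q0. Q0=[P1,P4] Q1=[P2,P3] Q2=[]
t=16-17: P1@Q0 runs 1, rem=5, I/O yield, promote→Q0. Q0=[P4,P1] Q1=[P2,P3] Q2=[]
t=17-19: P4@Q0 runs 2, rem=5, I/O yield, promote→Q0. Q0=[P1,P4] Q1=[P2,P3] Q2=[]
t=19-20: P1@Q0 runs 1, rem=4, I/O yield, promote→Q0. Q0=[P4,P1] Q1=[P2,P3] Q2=[]
t=20-22: P4@Q0 runs 2, rem=3, I/O yield, promote→Q0. Q0=[P1,P4] Q1=[P2,P3] Q2=[]
t=22-23: P1@Q0 runs 1, rem=3, I/O yield, promote→Q0. Q0=[P4,P1] Q1=[P2,P3] Q2=[]
t=23-25: P4@Q0 runs 2, rem=1, I/O yield, promote→Q0. Q0=[P1,P4] Q1=[P2,P3] Q2=[]
t=25-26: P1@Q0 runs 1, rem=2, I/O yield, promote→Q0. Q0=[P4,P1] Q1=[P2,P3] Q2=[]
t=26-27: P4@Q0 runs 1, rem=0, completes. Q0=[P1] Q1=[P2,P3] Q2=[]
t=27-28: P1@Q0 runs 1, rem=1, I/O yield, promote→Q0. Q0=[P1] Q1=[P2,P3] Q2=[]
t=28-29: P1@Q0 runs 1, rem=0, completes. Q0=[] Q1=[P2,P3] Q2=[]
t=29-35: P2@Q1 runs 6, rem=1, quantum used, demote→Q2. Q0=[] Q1=[P3] Q2=[P2]
t=35-41: P3@Q1 runs 6, rem=6, quantum used, demote→Q2. Q0=[] Q1=[] Q2=[P2,P3]
t=41-42: P2@Q2 runs 1, rem=0, completes. Q0=[] Q1=[] Q2=[P3]
t=42-48: P3@Q2 runs 6, rem=0, completes. Q0=[] Q1=[] Q2=[]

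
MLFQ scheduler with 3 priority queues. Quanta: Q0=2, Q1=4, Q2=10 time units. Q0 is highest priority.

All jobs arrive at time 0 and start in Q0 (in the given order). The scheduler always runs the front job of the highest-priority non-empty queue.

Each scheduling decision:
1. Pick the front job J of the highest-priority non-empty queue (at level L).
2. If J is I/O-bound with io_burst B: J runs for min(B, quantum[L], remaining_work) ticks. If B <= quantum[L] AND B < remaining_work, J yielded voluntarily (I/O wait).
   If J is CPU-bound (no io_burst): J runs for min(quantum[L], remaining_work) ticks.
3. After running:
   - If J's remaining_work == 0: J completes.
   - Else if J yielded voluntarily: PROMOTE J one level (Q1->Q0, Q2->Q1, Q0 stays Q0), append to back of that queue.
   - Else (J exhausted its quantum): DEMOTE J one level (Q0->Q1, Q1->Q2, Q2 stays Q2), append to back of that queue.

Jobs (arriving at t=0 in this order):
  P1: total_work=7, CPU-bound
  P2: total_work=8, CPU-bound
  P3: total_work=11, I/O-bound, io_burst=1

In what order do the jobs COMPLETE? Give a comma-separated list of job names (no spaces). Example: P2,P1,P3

Answer: P3,P1,P2

Derivation:
t=0-2: P1@Q0 runs 2, rem=5, quantum used, demote→Q1. Q0=[P2,P3] Q1=[P1] Q2=[]
t=2-4: P2@Q0 runs 2, rem=6, quantum used, demote→Q1. Q0=[P3] Q1=[P1,P2] Q2=[]
t=4-5: P3@Q0 runs 1, rem=10, I/O yield, promote→Q0. Q0=[P3] Q1=[P1,P2] Q2=[]
t=5-6: P3@Q0 runs 1, rem=9, I/O yield, promote→Q0. Q0=[P3] Q1=[P1,P2] Q2=[]
t=6-7: P3@Q0 runs 1, rem=8, I/O yield, promote→Q0. Q0=[P3] Q1=[P1,P2] Q2=[]
t=7-8: P3@Q0 runs 1, rem=7, I/O yield, promote→Q0. Q0=[P3] Q1=[P1,P2] Q2=[]
t=8-9: P3@Q0 runs 1, rem=6, I/O yield, promote→Q0. Q0=[P3] Q1=[P1,P2] Q2=[]
t=9-10: P3@Q0 runs 1, rem=5, I/O yield, promote→Q0. Q0=[P3] Q1=[P1,P2] Q2=[]
t=10-11: P3@Q0 runs 1, rem=4, I/O yield, promote→Q0. Q0=[P3] Q1=[P1,P2] Q2=[]
t=11-12: P3@Q0 runs 1, rem=3, I/O yield, promote→Q0. Q0=[P3] Q1=[P1,P2] Q2=[]
t=12-13: P3@Q0 runs 1, rem=2, I/O yield, promote→Q0. Q0=[P3] Q1=[P1,P2] Q2=[]
t=13-14: P3@Q0 runs 1, rem=1, I/O yield, promote→Q0. Q0=[P3] Q1=[P1,P2] Q2=[]
t=14-15: P3@Q0 runs 1, rem=0, completes. Q0=[] Q1=[P1,P2] Q2=[]
t=15-19: P1@Q1 runs 4, rem=1, quantum used, demote→Q2. Q0=[] Q1=[P2] Q2=[P1]
t=19-23: P2@Q1 runs 4, rem=2, quantum used, demote→Q2. Q0=[] Q1=[] Q2=[P1,P2]
t=23-24: P1@Q2 runs 1, rem=0, completes. Q0=[] Q1=[] Q2=[P2]
t=24-26: P2@Q2 runs 2, rem=0, completes. Q0=[] Q1=[] Q2=[]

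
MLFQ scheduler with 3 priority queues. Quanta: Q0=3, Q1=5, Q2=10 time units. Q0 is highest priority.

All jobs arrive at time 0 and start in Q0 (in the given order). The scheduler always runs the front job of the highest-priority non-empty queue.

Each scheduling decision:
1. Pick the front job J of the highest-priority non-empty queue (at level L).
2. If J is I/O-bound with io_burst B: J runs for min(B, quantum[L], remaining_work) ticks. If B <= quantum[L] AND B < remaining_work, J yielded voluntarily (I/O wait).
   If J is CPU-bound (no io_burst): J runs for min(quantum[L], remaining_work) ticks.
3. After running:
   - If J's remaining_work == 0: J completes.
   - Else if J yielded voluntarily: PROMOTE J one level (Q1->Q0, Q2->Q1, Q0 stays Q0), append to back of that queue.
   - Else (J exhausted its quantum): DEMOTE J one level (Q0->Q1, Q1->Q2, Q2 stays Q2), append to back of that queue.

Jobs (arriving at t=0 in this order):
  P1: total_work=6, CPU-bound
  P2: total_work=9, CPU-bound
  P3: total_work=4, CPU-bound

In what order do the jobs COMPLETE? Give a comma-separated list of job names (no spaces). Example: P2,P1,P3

t=0-3: P1@Q0 runs 3, rem=3, quantum used, demote→Q1. Q0=[P2,P3] Q1=[P1] Q2=[]
t=3-6: P2@Q0 runs 3, rem=6, quantum used, demote→Q1. Q0=[P3] Q1=[P1,P2] Q2=[]
t=6-9: P3@Q0 runs 3, rem=1, quantum used, demote→Q1. Q0=[] Q1=[P1,P2,P3] Q2=[]
t=9-12: P1@Q1 runs 3, rem=0, completes. Q0=[] Q1=[P2,P3] Q2=[]
t=12-17: P2@Q1 runs 5, rem=1, quantum used, demote→Q2. Q0=[] Q1=[P3] Q2=[P2]
t=17-18: P3@Q1 runs 1, rem=0, completes. Q0=[] Q1=[] Q2=[P2]
t=18-19: P2@Q2 runs 1, rem=0, completes. Q0=[] Q1=[] Q2=[]

Answer: P1,P3,P2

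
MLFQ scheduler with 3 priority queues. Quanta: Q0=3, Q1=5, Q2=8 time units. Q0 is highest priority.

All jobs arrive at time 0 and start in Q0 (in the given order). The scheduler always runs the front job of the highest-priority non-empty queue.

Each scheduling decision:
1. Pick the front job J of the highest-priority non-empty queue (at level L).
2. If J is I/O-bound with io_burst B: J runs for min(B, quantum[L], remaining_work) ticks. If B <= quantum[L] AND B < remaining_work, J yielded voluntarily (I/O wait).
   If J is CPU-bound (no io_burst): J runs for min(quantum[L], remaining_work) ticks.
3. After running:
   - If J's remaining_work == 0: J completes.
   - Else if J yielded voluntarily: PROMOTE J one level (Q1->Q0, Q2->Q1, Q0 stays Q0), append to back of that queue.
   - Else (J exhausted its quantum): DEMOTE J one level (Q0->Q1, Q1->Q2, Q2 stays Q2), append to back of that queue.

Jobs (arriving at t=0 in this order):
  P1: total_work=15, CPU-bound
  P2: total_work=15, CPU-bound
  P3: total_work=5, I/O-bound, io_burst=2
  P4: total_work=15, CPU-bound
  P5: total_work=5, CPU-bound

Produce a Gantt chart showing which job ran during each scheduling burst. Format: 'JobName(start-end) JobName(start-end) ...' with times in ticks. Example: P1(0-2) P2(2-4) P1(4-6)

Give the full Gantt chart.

Answer: P1(0-3) P2(3-6) P3(6-8) P4(8-11) P5(11-14) P3(14-16) P3(16-17) P1(17-22) P2(22-27) P4(27-32) P5(32-34) P1(34-41) P2(41-48) P4(48-55)

Derivation:
t=0-3: P1@Q0 runs 3, rem=12, quantum used, demote→Q1. Q0=[P2,P3,P4,P5] Q1=[P1] Q2=[]
t=3-6: P2@Q0 runs 3, rem=12, quantum used, demote→Q1. Q0=[P3,P4,P5] Q1=[P1,P2] Q2=[]
t=6-8: P3@Q0 runs 2, rem=3, I/O yield, promote→Q0. Q0=[P4,P5,P3] Q1=[P1,P2] Q2=[]
t=8-11: P4@Q0 runs 3, rem=12, quantum used, demote→Q1. Q0=[P5,P3] Q1=[P1,P2,P4] Q2=[]
t=11-14: P5@Q0 runs 3, rem=2, quantum used, demote→Q1. Q0=[P3] Q1=[P1,P2,P4,P5] Q2=[]
t=14-16: P3@Q0 runs 2, rem=1, I/O yield, promote→Q0. Q0=[P3] Q1=[P1,P2,P4,P5] Q2=[]
t=16-17: P3@Q0 runs 1, rem=0, completes. Q0=[] Q1=[P1,P2,P4,P5] Q2=[]
t=17-22: P1@Q1 runs 5, rem=7, quantum used, demote→Q2. Q0=[] Q1=[P2,P4,P5] Q2=[P1]
t=22-27: P2@Q1 runs 5, rem=7, quantum used, demote→Q2. Q0=[] Q1=[P4,P5] Q2=[P1,P2]
t=27-32: P4@Q1 runs 5, rem=7, quantum used, demote→Q2. Q0=[] Q1=[P5] Q2=[P1,P2,P4]
t=32-34: P5@Q1 runs 2, rem=0, completes. Q0=[] Q1=[] Q2=[P1,P2,P4]
t=34-41: P1@Q2 runs 7, rem=0, completes. Q0=[] Q1=[] Q2=[P2,P4]
t=41-48: P2@Q2 runs 7, rem=0, completes. Q0=[] Q1=[] Q2=[P4]
t=48-55: P4@Q2 runs 7, rem=0, completes. Q0=[] Q1=[] Q2=[]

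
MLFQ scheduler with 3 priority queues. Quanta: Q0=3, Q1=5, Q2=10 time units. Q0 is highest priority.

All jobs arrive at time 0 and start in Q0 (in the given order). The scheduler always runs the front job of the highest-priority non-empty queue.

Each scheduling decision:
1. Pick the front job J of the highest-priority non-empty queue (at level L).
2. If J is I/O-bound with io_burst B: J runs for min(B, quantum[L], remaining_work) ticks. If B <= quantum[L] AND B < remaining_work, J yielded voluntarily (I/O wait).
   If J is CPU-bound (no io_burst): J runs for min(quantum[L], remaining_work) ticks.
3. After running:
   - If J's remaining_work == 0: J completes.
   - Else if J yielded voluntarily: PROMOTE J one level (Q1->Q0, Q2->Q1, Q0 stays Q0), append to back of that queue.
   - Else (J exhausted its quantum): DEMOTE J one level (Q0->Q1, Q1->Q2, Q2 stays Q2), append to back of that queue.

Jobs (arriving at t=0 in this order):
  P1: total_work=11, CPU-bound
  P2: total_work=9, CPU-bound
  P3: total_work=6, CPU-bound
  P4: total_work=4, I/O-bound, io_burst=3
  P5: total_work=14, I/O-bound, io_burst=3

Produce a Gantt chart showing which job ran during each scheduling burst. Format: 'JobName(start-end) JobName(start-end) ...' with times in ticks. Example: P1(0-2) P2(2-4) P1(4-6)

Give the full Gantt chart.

t=0-3: P1@Q0 runs 3, rem=8, quantum used, demote→Q1. Q0=[P2,P3,P4,P5] Q1=[P1] Q2=[]
t=3-6: P2@Q0 runs 3, rem=6, quantum used, demote→Q1. Q0=[P3,P4,P5] Q1=[P1,P2] Q2=[]
t=6-9: P3@Q0 runs 3, rem=3, quantum used, demote→Q1. Q0=[P4,P5] Q1=[P1,P2,P3] Q2=[]
t=9-12: P4@Q0 runs 3, rem=1, I/O yield, promote→Q0. Q0=[P5,P4] Q1=[P1,P2,P3] Q2=[]
t=12-15: P5@Q0 runs 3, rem=11, I/O yield, promote→Q0. Q0=[P4,P5] Q1=[P1,P2,P3] Q2=[]
t=15-16: P4@Q0 runs 1, rem=0, completes. Q0=[P5] Q1=[P1,P2,P3] Q2=[]
t=16-19: P5@Q0 runs 3, rem=8, I/O yield, promote→Q0. Q0=[P5] Q1=[P1,P2,P3] Q2=[]
t=19-22: P5@Q0 runs 3, rem=5, I/O yield, promote→Q0. Q0=[P5] Q1=[P1,P2,P3] Q2=[]
t=22-25: P5@Q0 runs 3, rem=2, I/O yield, promote→Q0. Q0=[P5] Q1=[P1,P2,P3] Q2=[]
t=25-27: P5@Q0 runs 2, rem=0, completes. Q0=[] Q1=[P1,P2,P3] Q2=[]
t=27-32: P1@Q1 runs 5, rem=3, quantum used, demote→Q2. Q0=[] Q1=[P2,P3] Q2=[P1]
t=32-37: P2@Q1 runs 5, rem=1, quantum used, demote→Q2. Q0=[] Q1=[P3] Q2=[P1,P2]
t=37-40: P3@Q1 runs 3, rem=0, completes. Q0=[] Q1=[] Q2=[P1,P2]
t=40-43: P1@Q2 runs 3, rem=0, completes. Q0=[] Q1=[] Q2=[P2]
t=43-44: P2@Q2 runs 1, rem=0, completes. Q0=[] Q1=[] Q2=[]

Answer: P1(0-3) P2(3-6) P3(6-9) P4(9-12) P5(12-15) P4(15-16) P5(16-19) P5(19-22) P5(22-25) P5(25-27) P1(27-32) P2(32-37) P3(37-40) P1(40-43) P2(43-44)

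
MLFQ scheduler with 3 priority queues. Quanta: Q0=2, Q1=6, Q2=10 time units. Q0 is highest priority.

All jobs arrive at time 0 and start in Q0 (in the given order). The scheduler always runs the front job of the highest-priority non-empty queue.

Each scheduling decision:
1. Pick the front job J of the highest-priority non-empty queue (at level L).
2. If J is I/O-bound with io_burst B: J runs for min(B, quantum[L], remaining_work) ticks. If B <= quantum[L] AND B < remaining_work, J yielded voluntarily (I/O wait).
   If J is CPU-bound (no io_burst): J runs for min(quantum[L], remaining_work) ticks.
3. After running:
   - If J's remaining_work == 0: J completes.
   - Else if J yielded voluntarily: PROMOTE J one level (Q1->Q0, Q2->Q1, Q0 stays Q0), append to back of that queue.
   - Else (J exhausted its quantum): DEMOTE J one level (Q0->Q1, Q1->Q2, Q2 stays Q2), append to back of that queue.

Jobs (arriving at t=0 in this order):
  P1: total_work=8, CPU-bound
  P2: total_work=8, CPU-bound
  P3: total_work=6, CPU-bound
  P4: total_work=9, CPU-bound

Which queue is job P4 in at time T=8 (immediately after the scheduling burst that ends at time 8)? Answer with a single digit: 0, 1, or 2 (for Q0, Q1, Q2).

t=0-2: P1@Q0 runs 2, rem=6, quantum used, demote→Q1. Q0=[P2,P3,P4] Q1=[P1] Q2=[]
t=2-4: P2@Q0 runs 2, rem=6, quantum used, demote→Q1. Q0=[P3,P4] Q1=[P1,P2] Q2=[]
t=4-6: P3@Q0 runs 2, rem=4, quantum used, demote→Q1. Q0=[P4] Q1=[P1,P2,P3] Q2=[]
t=6-8: P4@Q0 runs 2, rem=7, quantum used, demote→Q1. Q0=[] Q1=[P1,P2,P3,P4] Q2=[]
t=8-14: P1@Q1 runs 6, rem=0, completes. Q0=[] Q1=[P2,P3,P4] Q2=[]
t=14-20: P2@Q1 runs 6, rem=0, completes. Q0=[] Q1=[P3,P4] Q2=[]
t=20-24: P3@Q1 runs 4, rem=0, completes. Q0=[] Q1=[P4] Q2=[]
t=24-30: P4@Q1 runs 6, rem=1, quantum used, demote→Q2. Q0=[] Q1=[] Q2=[P4]
t=30-31: P4@Q2 runs 1, rem=0, completes. Q0=[] Q1=[] Q2=[]

Answer: 1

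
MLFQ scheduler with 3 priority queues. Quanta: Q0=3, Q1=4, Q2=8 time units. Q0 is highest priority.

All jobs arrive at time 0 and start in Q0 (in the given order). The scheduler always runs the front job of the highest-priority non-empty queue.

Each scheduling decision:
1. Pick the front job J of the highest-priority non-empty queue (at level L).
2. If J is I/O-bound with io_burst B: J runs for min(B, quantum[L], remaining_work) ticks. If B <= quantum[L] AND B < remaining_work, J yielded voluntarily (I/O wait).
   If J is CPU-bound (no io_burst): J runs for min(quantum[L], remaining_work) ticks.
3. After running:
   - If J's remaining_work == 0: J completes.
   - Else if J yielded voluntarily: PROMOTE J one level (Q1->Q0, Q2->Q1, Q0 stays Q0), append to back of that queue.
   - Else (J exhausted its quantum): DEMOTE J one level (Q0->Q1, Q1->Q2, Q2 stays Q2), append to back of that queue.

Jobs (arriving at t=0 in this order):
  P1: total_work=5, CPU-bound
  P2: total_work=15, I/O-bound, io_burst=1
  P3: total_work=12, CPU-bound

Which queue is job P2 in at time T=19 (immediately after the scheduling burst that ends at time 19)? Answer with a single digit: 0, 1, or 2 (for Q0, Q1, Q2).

t=0-3: P1@Q0 runs 3, rem=2, quantum used, demote→Q1. Q0=[P2,P3] Q1=[P1] Q2=[]
t=3-4: P2@Q0 runs 1, rem=14, I/O yield, promote→Q0. Q0=[P3,P2] Q1=[P1] Q2=[]
t=4-7: P3@Q0 runs 3, rem=9, quantum used, demote→Q1. Q0=[P2] Q1=[P1,P3] Q2=[]
t=7-8: P2@Q0 runs 1, rem=13, I/O yield, promote→Q0. Q0=[P2] Q1=[P1,P3] Q2=[]
t=8-9: P2@Q0 runs 1, rem=12, I/O yield, promote→Q0. Q0=[P2] Q1=[P1,P3] Q2=[]
t=9-10: P2@Q0 runs 1, rem=11, I/O yield, promote→Q0. Q0=[P2] Q1=[P1,P3] Q2=[]
t=10-11: P2@Q0 runs 1, rem=10, I/O yield, promote→Q0. Q0=[P2] Q1=[P1,P3] Q2=[]
t=11-12: P2@Q0 runs 1, rem=9, I/O yield, promote→Q0. Q0=[P2] Q1=[P1,P3] Q2=[]
t=12-13: P2@Q0 runs 1, rem=8, I/O yield, promote→Q0. Q0=[P2] Q1=[P1,P3] Q2=[]
t=13-14: P2@Q0 runs 1, rem=7, I/O yield, promote→Q0. Q0=[P2] Q1=[P1,P3] Q2=[]
t=14-15: P2@Q0 runs 1, rem=6, I/O yield, promote→Q0. Q0=[P2] Q1=[P1,P3] Q2=[]
t=15-16: P2@Q0 runs 1, rem=5, I/O yield, promote→Q0. Q0=[P2] Q1=[P1,P3] Q2=[]
t=16-17: P2@Q0 runs 1, rem=4, I/O yield, promote→Q0. Q0=[P2] Q1=[P1,P3] Q2=[]
t=17-18: P2@Q0 runs 1, rem=3, I/O yield, promote→Q0. Q0=[P2] Q1=[P1,P3] Q2=[]
t=18-19: P2@Q0 runs 1, rem=2, I/O yield, promote→Q0. Q0=[P2] Q1=[P1,P3] Q2=[]
t=19-20: P2@Q0 runs 1, rem=1, I/O yield, promote→Q0. Q0=[P2] Q1=[P1,P3] Q2=[]
t=20-21: P2@Q0 runs 1, rem=0, completes. Q0=[] Q1=[P1,P3] Q2=[]
t=21-23: P1@Q1 runs 2, rem=0, completes. Q0=[] Q1=[P3] Q2=[]
t=23-27: P3@Q1 runs 4, rem=5, quantum used, demote→Q2. Q0=[] Q1=[] Q2=[P3]
t=27-32: P3@Q2 runs 5, rem=0, completes. Q0=[] Q1=[] Q2=[]

Answer: 0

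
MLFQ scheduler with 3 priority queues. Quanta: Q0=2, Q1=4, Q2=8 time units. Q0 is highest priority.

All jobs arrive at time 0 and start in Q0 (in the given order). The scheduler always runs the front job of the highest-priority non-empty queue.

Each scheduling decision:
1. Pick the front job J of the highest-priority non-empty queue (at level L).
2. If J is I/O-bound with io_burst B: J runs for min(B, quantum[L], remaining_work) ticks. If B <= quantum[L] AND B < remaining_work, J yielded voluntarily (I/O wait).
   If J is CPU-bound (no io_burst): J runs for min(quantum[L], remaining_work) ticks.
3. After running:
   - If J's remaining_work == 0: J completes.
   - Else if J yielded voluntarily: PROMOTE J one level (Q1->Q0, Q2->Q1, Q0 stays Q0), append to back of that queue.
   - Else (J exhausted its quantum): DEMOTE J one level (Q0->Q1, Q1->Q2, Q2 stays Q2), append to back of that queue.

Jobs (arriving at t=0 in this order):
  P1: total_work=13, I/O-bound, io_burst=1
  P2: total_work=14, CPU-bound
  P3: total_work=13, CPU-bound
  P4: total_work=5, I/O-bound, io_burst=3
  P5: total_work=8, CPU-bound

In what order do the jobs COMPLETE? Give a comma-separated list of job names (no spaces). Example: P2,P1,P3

t=0-1: P1@Q0 runs 1, rem=12, I/O yield, promote→Q0. Q0=[P2,P3,P4,P5,P1] Q1=[] Q2=[]
t=1-3: P2@Q0 runs 2, rem=12, quantum used, demote→Q1. Q0=[P3,P4,P5,P1] Q1=[P2] Q2=[]
t=3-5: P3@Q0 runs 2, rem=11, quantum used, demote→Q1. Q0=[P4,P5,P1] Q1=[P2,P3] Q2=[]
t=5-7: P4@Q0 runs 2, rem=3, quantum used, demote→Q1. Q0=[P5,P1] Q1=[P2,P3,P4] Q2=[]
t=7-9: P5@Q0 runs 2, rem=6, quantum used, demote→Q1. Q0=[P1] Q1=[P2,P3,P4,P5] Q2=[]
t=9-10: P1@Q0 runs 1, rem=11, I/O yield, promote→Q0. Q0=[P1] Q1=[P2,P3,P4,P5] Q2=[]
t=10-11: P1@Q0 runs 1, rem=10, I/O yield, promote→Q0. Q0=[P1] Q1=[P2,P3,P4,P5] Q2=[]
t=11-12: P1@Q0 runs 1, rem=9, I/O yield, promote→Q0. Q0=[P1] Q1=[P2,P3,P4,P5] Q2=[]
t=12-13: P1@Q0 runs 1, rem=8, I/O yield, promote→Q0. Q0=[P1] Q1=[P2,P3,P4,P5] Q2=[]
t=13-14: P1@Q0 runs 1, rem=7, I/O yield, promote→Q0. Q0=[P1] Q1=[P2,P3,P4,P5] Q2=[]
t=14-15: P1@Q0 runs 1, rem=6, I/O yield, promote→Q0. Q0=[P1] Q1=[P2,P3,P4,P5] Q2=[]
t=15-16: P1@Q0 runs 1, rem=5, I/O yield, promote→Q0. Q0=[P1] Q1=[P2,P3,P4,P5] Q2=[]
t=16-17: P1@Q0 runs 1, rem=4, I/O yield, promote→Q0. Q0=[P1] Q1=[P2,P3,P4,P5] Q2=[]
t=17-18: P1@Q0 runs 1, rem=3, I/O yield, promote→Q0. Q0=[P1] Q1=[P2,P3,P4,P5] Q2=[]
t=18-19: P1@Q0 runs 1, rem=2, I/O yield, promote→Q0. Q0=[P1] Q1=[P2,P3,P4,P5] Q2=[]
t=19-20: P1@Q0 runs 1, rem=1, I/O yield, promote→Q0. Q0=[P1] Q1=[P2,P3,P4,P5] Q2=[]
t=20-21: P1@Q0 runs 1, rem=0, completes. Q0=[] Q1=[P2,P3,P4,P5] Q2=[]
t=21-25: P2@Q1 runs 4, rem=8, quantum used, demote→Q2. Q0=[] Q1=[P3,P4,P5] Q2=[P2]
t=25-29: P3@Q1 runs 4, rem=7, quantum used, demote→Q2. Q0=[] Q1=[P4,P5] Q2=[P2,P3]
t=29-32: P4@Q1 runs 3, rem=0, completes. Q0=[] Q1=[P5] Q2=[P2,P3]
t=32-36: P5@Q1 runs 4, rem=2, quantum used, demote→Q2. Q0=[] Q1=[] Q2=[P2,P3,P5]
t=36-44: P2@Q2 runs 8, rem=0, completes. Q0=[] Q1=[] Q2=[P3,P5]
t=44-51: P3@Q2 runs 7, rem=0, completes. Q0=[] Q1=[] Q2=[P5]
t=51-53: P5@Q2 runs 2, rem=0, completes. Q0=[] Q1=[] Q2=[]

Answer: P1,P4,P2,P3,P5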